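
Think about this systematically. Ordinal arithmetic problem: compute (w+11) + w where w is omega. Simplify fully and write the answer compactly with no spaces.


Compute (w+11) + w.
Ordinal + is associative but NOT commutative; for finite n>0, n + w = w but w + n stays w+n.
(w+11) + w = w + (11+w) = w + w = w*2 (the finite tail 11 is absorbed by the right w).
Result = w*2

w*2


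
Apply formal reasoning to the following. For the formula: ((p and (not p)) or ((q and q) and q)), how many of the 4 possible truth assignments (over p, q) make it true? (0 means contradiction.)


Check all 4 assignments:
p=0, q=0: 0
p=0, q=1: 1
p=1, q=0: 0
p=1, q=1: 1
Count of True = 2

2


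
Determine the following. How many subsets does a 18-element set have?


The power set of a set with n elements has 2^n elements.
|P(S)| = 2^18 = 262144

262144


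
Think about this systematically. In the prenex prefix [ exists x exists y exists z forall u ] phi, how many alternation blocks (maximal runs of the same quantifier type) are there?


Quantifier-type sequence: E E E A  (A=forall, E=exists)
Group into maximal same-type runs:
  Ex3 | Ax1
Number of blocks = 2

2


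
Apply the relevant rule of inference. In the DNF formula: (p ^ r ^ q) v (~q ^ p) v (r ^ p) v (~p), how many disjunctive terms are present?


A DNF formula is a disjunction of terms (conjunctions).
Terms are separated by v.
Counting the disjuncts: 4 terms.

4


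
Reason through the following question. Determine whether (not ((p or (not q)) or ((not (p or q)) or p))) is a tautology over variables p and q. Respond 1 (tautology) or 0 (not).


Check all 4 assignments:
p=0, q=0: 0
p=0, q=1: 1
p=1, q=0: 0
p=1, q=1: 0
Satisfying count = 1/4.
Tautology iff count = 4: no.

0


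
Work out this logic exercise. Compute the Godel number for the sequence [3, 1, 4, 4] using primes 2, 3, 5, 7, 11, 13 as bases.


Encode each element as an exponent of the corresponding prime:
  2^3 = 8
  3^1 = 3
  5^4 = 625
  7^4 = 2401
Product = 8 * 3 * 625 * 2401 = 36015000

36015000


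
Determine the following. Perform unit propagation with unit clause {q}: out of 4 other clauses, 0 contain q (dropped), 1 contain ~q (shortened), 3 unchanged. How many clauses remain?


Satisfied (removed): 0
Shortened (remain): 1
Unchanged (remain): 3
Remaining = 1 + 3 = 4

4


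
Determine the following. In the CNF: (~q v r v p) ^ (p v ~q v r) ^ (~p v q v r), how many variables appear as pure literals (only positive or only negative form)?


Check each variable for pure literal status:
p: mixed (not pure)
q: mixed (not pure)
r: pure positive
Pure literal count = 1

1


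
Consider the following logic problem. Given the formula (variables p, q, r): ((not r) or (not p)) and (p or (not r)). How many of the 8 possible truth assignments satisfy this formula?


Evaluate all 8 assignments for p, q, r:
p=0, q=0, r=0: 1
p=0, q=0, r=1: 0
p=0, q=1, r=0: 1
p=0, q=1, r=1: 0
p=1, q=0, r=0: 1
p=1, q=0, r=1: 0
p=1, q=1, r=0: 1
p=1, q=1, r=1: 0
Satisfying count = 4

4


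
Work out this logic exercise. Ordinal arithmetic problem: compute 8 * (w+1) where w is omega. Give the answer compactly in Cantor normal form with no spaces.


Compute 8 * (w+1).
Ordinal * is associative and left-distributive over +, but NOT commutative; for finite n>1, n*w = w but w*n stays w*n.
By left-distributivity: 8 * (w+1) = 8*w + 8*1 = w + 8 = w+8.
Result = w+8

w+8


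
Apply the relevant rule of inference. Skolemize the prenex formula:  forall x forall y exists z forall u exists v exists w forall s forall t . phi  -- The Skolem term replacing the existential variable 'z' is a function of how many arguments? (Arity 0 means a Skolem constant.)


Quantifier prefix: forall x forall y exists z forall u exists v exists w forall s forall t
'z' is existentially quantified at position 3.
Universal variables preceding it: x, y
Skolem function arity = 2

2


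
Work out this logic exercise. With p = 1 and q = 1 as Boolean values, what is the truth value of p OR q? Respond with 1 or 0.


p = 1, q = 1
Operation: p OR q
Evaluate: 1 OR 1 = 1

1


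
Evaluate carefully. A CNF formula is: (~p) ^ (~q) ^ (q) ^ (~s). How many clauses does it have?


A CNF formula is a conjunction of clauses.
Clauses are separated by ^.
Counting the conjuncts: 4 clauses.

4


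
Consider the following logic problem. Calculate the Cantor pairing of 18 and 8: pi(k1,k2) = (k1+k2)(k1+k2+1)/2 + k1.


k1 + k2 = 26
(k1+k2)(k1+k2+1)/2 = 26 * 27 / 2 = 351
pi = 351 + 18 = 369

369


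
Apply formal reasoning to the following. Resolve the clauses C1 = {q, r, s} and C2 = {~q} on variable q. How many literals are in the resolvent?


Remove q from C1 and ~q from C2.
C1 remainder: {r, s}
C2 remainder: {}
Union (resolvent): {r, s}
Resolvent has 2 literal(s).

2


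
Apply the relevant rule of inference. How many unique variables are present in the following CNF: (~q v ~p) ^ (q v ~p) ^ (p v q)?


Identify each variable that appears in the formula.
Variables found: p, q
Count = 2

2


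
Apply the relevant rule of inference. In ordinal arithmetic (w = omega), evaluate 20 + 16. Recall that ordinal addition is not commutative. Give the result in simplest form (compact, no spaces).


Compute 20 + 16.
Ordinal + is associative but NOT commutative; for finite n>0, n + w = w but w + n stays w+n.
Both operands finite; ordinal + agrees with natural +: 20 + 16 = 36.
Result = 36

36


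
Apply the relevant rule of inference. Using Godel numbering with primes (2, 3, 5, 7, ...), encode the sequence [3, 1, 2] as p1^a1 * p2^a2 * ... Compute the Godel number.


Encode each element as an exponent of the corresponding prime:
  2^3 = 8
  3^1 = 3
  5^2 = 25
Product = 8 * 3 * 25 = 600

600


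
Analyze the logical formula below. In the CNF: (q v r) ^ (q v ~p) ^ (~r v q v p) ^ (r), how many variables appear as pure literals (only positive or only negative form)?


Check each variable for pure literal status:
p: mixed (not pure)
q: pure positive
r: mixed (not pure)
Pure literal count = 1

1


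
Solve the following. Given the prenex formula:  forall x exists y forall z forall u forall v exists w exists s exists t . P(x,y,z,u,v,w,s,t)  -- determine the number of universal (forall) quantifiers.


Quantifier prefix: forall x exists y forall z forall u forall v exists w exists s exists t
Mark each quantifier type:
  U E U U U E E E
Universal count = 4, Existential count = 4
Asked for universal (forall) quantifiers: 4

4


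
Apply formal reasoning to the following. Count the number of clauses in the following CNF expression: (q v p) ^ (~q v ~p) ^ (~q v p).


A CNF formula is a conjunction of clauses.
Clauses are separated by ^.
Counting the conjuncts: 3 clauses.

3


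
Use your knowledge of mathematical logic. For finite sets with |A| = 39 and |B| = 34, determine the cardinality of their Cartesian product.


The Cartesian product A x B contains all ordered pairs (a, b).
|A x B| = |A| * |B| = 39 * 34 = 1326

1326


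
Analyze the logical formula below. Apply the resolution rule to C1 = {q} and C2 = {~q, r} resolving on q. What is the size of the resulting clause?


Remove q from C1 and ~q from C2.
C1 remainder: {}
C2 remainder: {r}
Union (resolvent): {r}
Resolvent has 1 literal(s).

1


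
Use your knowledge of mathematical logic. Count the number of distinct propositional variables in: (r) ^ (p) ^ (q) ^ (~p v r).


Identify each variable that appears in the formula.
Variables found: p, q, r
Count = 3

3


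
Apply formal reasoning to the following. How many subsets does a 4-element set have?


The power set of a set with n elements has 2^n elements.
|P(S)| = 2^4 = 16

16


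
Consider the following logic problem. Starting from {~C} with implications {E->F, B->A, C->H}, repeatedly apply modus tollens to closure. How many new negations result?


Initial negated facts: {~C}
Apply modus tollens to closure:
  (no implication fires)
Final negated: {~C}
New negations: {(none)}
Count = 0

0


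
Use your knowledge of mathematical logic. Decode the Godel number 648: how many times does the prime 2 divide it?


Factorize 648 by dividing by 2 repeatedly.
Division steps: 2 divides 648 exactly 3 time(s).
Exponent of 2 = 3

3


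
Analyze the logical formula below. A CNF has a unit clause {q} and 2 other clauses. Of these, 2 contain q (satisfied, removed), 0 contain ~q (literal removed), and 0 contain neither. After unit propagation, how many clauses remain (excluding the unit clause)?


Satisfied (removed): 2
Shortened (remain): 0
Unchanged (remain): 0
Remaining = 0 + 0 = 0

0


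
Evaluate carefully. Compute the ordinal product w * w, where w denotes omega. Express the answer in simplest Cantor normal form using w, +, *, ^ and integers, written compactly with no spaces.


Compute w * w.
Ordinal * is associative and left-distributive over +, but NOT commutative; for finite n>1, n*w = w but w*n stays w*n.
w * w = w^2 by definition.
Result = w^2

w^2


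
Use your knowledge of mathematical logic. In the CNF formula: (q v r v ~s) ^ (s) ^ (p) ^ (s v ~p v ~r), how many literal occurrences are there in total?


Counting literals in each clause:
Clause 1: 3 literal(s)
Clause 2: 1 literal(s)
Clause 3: 1 literal(s)
Clause 4: 3 literal(s)
Total = 8

8


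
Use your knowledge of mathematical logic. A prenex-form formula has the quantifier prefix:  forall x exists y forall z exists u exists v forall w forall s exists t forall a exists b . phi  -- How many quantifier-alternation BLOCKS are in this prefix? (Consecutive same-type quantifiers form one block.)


Quantifier-type sequence: A E A E E A A E A E  (A=forall, E=exists)
Group into maximal same-type runs:
  Ax1 | Ex1 | Ax1 | Ex2 | Ax2 | Ex1 | Ax1 | Ex1
Number of blocks = 8

8


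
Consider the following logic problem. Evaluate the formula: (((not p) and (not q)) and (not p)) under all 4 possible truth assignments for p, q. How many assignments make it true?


Check all 4 assignments:
p=0, q=0: 1
p=0, q=1: 0
p=1, q=0: 0
p=1, q=1: 0
Count of True = 1

1


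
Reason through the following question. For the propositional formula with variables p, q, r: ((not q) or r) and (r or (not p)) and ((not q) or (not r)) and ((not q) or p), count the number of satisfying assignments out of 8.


Evaluate all 8 assignments for p, q, r:
p=0, q=0, r=0: 1
p=0, q=0, r=1: 1
p=0, q=1, r=0: 0
p=0, q=1, r=1: 0
p=1, q=0, r=0: 0
p=1, q=0, r=1: 1
p=1, q=1, r=0: 0
p=1, q=1, r=1: 0
Satisfying count = 3

3


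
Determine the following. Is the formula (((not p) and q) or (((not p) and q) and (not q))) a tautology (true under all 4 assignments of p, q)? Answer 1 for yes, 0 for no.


Check all 4 assignments:
p=0, q=0: 0
p=0, q=1: 1
p=1, q=0: 0
p=1, q=1: 0
Satisfying count = 1/4.
Tautology iff count = 4: no.

0


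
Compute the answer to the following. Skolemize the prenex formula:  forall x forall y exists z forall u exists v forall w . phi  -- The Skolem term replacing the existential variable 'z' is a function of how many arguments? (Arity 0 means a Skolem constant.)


Quantifier prefix: forall x forall y exists z forall u exists v forall w
'z' is existentially quantified at position 3.
Universal variables preceding it: x, y
Skolem function arity = 2

2


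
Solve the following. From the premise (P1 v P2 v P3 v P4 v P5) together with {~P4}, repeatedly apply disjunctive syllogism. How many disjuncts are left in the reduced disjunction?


Original disjuncts (5): P1, P2, P3, P4, P5
Negated (eliminate): ~P4
Remaining disjuncts: P1, P2, P3, P5
Count = 5 - 1 = 4

4


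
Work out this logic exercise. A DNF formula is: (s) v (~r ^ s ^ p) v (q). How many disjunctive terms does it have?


A DNF formula is a disjunction of terms (conjunctions).
Terms are separated by v.
Counting the disjuncts: 3 terms.

3


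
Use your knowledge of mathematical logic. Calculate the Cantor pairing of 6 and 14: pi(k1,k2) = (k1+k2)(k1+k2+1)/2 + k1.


k1 + k2 = 20
(k1+k2)(k1+k2+1)/2 = 20 * 21 / 2 = 210
pi = 210 + 6 = 216

216


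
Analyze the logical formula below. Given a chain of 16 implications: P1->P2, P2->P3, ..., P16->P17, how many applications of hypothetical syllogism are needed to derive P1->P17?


With 16 implications in a chain connecting 17 propositions:
P1->P2, P2->P3, ..., P16->P17
Steps needed = (number of implications) - 1 = 16 - 1 = 15

15


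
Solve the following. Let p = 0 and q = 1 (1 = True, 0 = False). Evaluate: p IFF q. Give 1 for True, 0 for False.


p = 0, q = 1
Operation: p IFF q
Evaluate: 0 IFF 1 = 0

0


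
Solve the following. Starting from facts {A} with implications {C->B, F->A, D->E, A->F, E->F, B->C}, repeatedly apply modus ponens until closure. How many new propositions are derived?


Initial facts: {A}
Apply modus ponens to closure:
  A and A->F  =>  F
Final known: {A, F}
New propositions: {F}
Count = 1

1


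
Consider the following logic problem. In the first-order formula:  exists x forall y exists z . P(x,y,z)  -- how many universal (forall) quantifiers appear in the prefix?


Quantifier prefix: exists x forall y exists z
Mark each quantifier type:
  E U E
Universal count = 1, Existential count = 2
Asked for universal (forall) quantifiers: 1

1


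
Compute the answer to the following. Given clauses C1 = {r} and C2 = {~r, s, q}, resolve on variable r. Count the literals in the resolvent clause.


Remove r from C1 and ~r from C2.
C1 remainder: {}
C2 remainder: {s, q}
Union (resolvent): {q, s}
Resolvent has 2 literal(s).

2


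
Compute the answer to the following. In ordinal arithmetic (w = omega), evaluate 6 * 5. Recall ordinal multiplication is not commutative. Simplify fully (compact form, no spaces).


Compute 6 * 5.
Ordinal * is associative and left-distributive over +, but NOT commutative; for finite n>1, n*w = w but w*n stays w*n.
Both finite; ordinal * agrees with natural *: 6 * 5 = 30.
Result = 30

30


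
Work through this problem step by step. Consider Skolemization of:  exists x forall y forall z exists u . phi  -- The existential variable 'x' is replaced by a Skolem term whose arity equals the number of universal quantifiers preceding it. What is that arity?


Quantifier prefix: exists x forall y forall z exists u
'x' is existentially quantified at position 1.
No universal quantifiers precede it.
Skolem function arity = 0 (a Skolem constant)

0


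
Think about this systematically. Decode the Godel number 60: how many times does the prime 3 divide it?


Factorize 60 by dividing by 3 repeatedly.
Division steps: 3 divides 60 exactly 1 time(s).
Exponent of 3 = 1

1


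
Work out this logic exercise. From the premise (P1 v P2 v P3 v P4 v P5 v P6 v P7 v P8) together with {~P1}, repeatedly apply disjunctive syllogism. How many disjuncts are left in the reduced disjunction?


Original disjuncts (8): P1, P2, P3, P4, P5, P6, P7, P8
Negated (eliminate): ~P1
Remaining disjuncts: P2, P3, P4, P5, P6, P7, P8
Count = 8 - 1 = 7

7


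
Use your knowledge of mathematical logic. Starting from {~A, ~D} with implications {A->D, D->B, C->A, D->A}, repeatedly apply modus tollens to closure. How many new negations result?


Initial negated facts: {~A, ~D}
Apply modus tollens to closure:
  ~A and C->A  =>  ~C
Final negated: {~A, ~C, ~D}
New negations: {~C}
Count = 1

1


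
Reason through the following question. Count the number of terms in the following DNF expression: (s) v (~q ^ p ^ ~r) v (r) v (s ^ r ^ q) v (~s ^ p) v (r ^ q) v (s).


A DNF formula is a disjunction of terms (conjunctions).
Terms are separated by v.
Counting the disjuncts: 7 terms.

7


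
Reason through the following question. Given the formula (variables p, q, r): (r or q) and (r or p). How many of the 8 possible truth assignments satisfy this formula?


Evaluate all 8 assignments for p, q, r:
p=0, q=0, r=0: 0
p=0, q=0, r=1: 1
p=0, q=1, r=0: 0
p=0, q=1, r=1: 1
p=1, q=0, r=0: 0
p=1, q=0, r=1: 1
p=1, q=1, r=0: 1
p=1, q=1, r=1: 1
Satisfying count = 5

5


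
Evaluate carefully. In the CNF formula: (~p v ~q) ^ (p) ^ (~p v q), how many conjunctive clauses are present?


A CNF formula is a conjunction of clauses.
Clauses are separated by ^.
Counting the conjuncts: 3 clauses.

3


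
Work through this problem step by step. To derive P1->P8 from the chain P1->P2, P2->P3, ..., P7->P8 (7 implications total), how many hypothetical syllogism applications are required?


With 7 implications in a chain connecting 8 propositions:
P1->P2, P2->P3, ..., P7->P8
Steps needed = (number of implications) - 1 = 7 - 1 = 6

6


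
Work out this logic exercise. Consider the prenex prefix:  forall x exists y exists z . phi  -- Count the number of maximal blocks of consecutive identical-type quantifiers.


Quantifier-type sequence: A E E  (A=forall, E=exists)
Group into maximal same-type runs:
  Ax1 | Ex2
Number of blocks = 2

2


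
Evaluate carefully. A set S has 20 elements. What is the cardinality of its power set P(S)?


The power set of a set with n elements has 2^n elements.
|P(S)| = 2^20 = 1048576

1048576


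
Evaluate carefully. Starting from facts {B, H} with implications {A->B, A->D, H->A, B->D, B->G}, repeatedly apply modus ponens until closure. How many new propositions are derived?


Initial facts: {B, H}
Apply modus ponens to closure:
  H and H->A  =>  A
  B and B->D  =>  D
  B and B->G  =>  G
Final known: {A, B, D, G, H}
New propositions: {A, D, G}
Count = 3

3


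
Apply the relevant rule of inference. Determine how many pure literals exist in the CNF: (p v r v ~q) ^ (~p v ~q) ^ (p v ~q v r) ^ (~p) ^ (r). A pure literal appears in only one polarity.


Check each variable for pure literal status:
p: mixed (not pure)
q: pure negative
r: pure positive
Pure literal count = 2

2


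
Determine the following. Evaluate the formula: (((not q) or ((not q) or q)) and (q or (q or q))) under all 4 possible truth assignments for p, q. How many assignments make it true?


Check all 4 assignments:
p=0, q=0: 0
p=0, q=1: 1
p=1, q=0: 0
p=1, q=1: 1
Count of True = 2

2


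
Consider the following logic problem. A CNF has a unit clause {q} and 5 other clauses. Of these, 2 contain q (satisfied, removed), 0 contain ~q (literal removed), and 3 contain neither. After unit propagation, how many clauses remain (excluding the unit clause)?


Satisfied (removed): 2
Shortened (remain): 0
Unchanged (remain): 3
Remaining = 0 + 3 = 3

3


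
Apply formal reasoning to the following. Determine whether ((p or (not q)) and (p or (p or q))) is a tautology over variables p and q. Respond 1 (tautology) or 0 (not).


Check all 4 assignments:
p=0, q=0: 0
p=0, q=1: 0
p=1, q=0: 1
p=1, q=1: 1
Satisfying count = 2/4.
Tautology iff count = 4: no.

0


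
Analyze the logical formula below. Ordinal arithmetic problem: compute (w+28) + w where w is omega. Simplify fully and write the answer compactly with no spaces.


Compute (w+28) + w.
Ordinal + is associative but NOT commutative; for finite n>0, n + w = w but w + n stays w+n.
(w+28) + w = w + (28+w) = w + w = w*2 (the finite tail 28 is absorbed by the right w).
Result = w*2

w*2


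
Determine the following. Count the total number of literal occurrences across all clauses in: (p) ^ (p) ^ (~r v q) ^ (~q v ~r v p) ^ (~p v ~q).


Counting literals in each clause:
Clause 1: 1 literal(s)
Clause 2: 1 literal(s)
Clause 3: 2 literal(s)
Clause 4: 3 literal(s)
Clause 5: 2 literal(s)
Total = 9

9


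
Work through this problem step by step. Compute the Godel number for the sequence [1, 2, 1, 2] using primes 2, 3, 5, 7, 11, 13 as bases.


Encode each element as an exponent of the corresponding prime:
  2^1 = 2
  3^2 = 9
  5^1 = 5
  7^2 = 49
Product = 2 * 9 * 5 * 49 = 4410

4410


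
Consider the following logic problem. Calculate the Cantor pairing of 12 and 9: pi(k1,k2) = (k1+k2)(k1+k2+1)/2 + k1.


k1 + k2 = 21
(k1+k2)(k1+k2+1)/2 = 21 * 22 / 2 = 231
pi = 231 + 12 = 243

243


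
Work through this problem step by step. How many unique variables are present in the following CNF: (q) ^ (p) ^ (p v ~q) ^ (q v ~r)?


Identify each variable that appears in the formula.
Variables found: p, q, r
Count = 3

3


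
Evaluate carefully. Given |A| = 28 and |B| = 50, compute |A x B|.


The Cartesian product A x B contains all ordered pairs (a, b).
|A x B| = |A| * |B| = 28 * 50 = 1400

1400


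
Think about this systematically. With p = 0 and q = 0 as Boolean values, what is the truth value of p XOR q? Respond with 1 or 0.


p = 0, q = 0
Operation: p XOR q
Evaluate: 0 XOR 0 = 0

0


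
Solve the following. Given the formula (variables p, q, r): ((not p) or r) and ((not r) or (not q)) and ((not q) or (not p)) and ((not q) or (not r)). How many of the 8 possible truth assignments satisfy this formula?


Evaluate all 8 assignments for p, q, r:
p=0, q=0, r=0: 1
p=0, q=0, r=1: 1
p=0, q=1, r=0: 1
p=0, q=1, r=1: 0
p=1, q=0, r=0: 0
p=1, q=0, r=1: 1
p=1, q=1, r=0: 0
p=1, q=1, r=1: 0
Satisfying count = 4

4


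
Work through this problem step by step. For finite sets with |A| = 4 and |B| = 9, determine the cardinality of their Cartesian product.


The Cartesian product A x B contains all ordered pairs (a, b).
|A x B| = |A| * |B| = 4 * 9 = 36

36


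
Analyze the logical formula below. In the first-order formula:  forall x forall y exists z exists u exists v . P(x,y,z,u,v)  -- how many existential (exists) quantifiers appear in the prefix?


Quantifier prefix: forall x forall y exists z exists u exists v
Mark each quantifier type:
  U U E E E
Universal count = 2, Existential count = 3
Asked for existential (exists) quantifiers: 3

3


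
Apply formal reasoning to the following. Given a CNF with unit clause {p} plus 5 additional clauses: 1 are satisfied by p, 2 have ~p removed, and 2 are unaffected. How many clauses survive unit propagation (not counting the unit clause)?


Satisfied (removed): 1
Shortened (remain): 2
Unchanged (remain): 2
Remaining = 2 + 2 = 4

4


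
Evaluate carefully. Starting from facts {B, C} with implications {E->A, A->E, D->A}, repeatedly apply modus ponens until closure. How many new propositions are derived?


Initial facts: {B, C}
Apply modus ponens to closure:
  (no implication fires)
Final known: {B, C}
New propositions: {(none)}
Count = 0

0


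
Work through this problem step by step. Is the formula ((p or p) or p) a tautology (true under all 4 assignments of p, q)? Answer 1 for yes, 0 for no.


Check all 4 assignments:
p=0, q=0: 0
p=0, q=1: 0
p=1, q=0: 1
p=1, q=1: 1
Satisfying count = 2/4.
Tautology iff count = 4: no.

0


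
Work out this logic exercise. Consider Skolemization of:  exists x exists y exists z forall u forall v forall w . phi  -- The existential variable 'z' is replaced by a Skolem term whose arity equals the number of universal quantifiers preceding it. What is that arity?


Quantifier prefix: exists x exists y exists z forall u forall v forall w
'z' is existentially quantified at position 3.
No universal quantifiers precede it.
Skolem function arity = 0 (a Skolem constant)

0


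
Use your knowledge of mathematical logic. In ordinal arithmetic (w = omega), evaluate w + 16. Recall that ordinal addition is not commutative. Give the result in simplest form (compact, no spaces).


Compute w + 16.
Ordinal + is associative but NOT commutative; for finite n>0, n + w = w but w + n stays w+n.
w + 16 is already in normal form (a successor ordinal beyond w).
Result = w+16

w+16


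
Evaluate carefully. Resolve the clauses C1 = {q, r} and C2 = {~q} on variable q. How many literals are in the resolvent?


Remove q from C1 and ~q from C2.
C1 remainder: {r}
C2 remainder: {}
Union (resolvent): {r}
Resolvent has 1 literal(s).

1


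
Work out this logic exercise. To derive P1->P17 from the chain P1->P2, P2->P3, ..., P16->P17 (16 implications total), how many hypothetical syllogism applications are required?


With 16 implications in a chain connecting 17 propositions:
P1->P2, P2->P3, ..., P16->P17
Steps needed = (number of implications) - 1 = 16 - 1 = 15

15


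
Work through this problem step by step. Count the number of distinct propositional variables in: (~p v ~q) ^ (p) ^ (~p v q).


Identify each variable that appears in the formula.
Variables found: p, q
Count = 2

2


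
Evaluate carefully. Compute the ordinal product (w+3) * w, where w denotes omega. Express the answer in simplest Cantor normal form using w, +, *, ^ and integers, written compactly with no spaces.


Compute (w+3) * w.
Ordinal * is associative and left-distributive over +, but NOT commutative; for finite n>1, n*w = w but w*n stays w*n.
(w+3) * w = sup{(w+3)*k : k<w} = sup{w*k+3} = w^2 (the +3 tail is absorbed in the limit).
Result = w^2

w^2


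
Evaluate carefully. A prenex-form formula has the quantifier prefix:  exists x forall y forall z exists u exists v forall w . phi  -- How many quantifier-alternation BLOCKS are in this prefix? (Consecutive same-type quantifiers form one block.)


Quantifier-type sequence: E A A E E A  (A=forall, E=exists)
Group into maximal same-type runs:
  Ex1 | Ax2 | Ex2 | Ax1
Number of blocks = 4

4


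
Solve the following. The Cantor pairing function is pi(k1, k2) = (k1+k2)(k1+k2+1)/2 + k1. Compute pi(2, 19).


k1 + k2 = 21
(k1+k2)(k1+k2+1)/2 = 21 * 22 / 2 = 231
pi = 231 + 2 = 233

233


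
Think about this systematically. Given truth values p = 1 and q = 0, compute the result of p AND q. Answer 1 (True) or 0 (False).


p = 1, q = 0
Operation: p AND q
Evaluate: 1 AND 0 = 0

0


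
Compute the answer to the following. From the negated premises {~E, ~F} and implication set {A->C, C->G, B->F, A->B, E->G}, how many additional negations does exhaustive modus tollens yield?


Initial negated facts: {~E, ~F}
Apply modus tollens to closure:
  ~F and B->F  =>  ~B
  ~B and A->B  =>  ~A
Final negated: {~A, ~B, ~E, ~F}
New negations: {~A, ~B}
Count = 2

2


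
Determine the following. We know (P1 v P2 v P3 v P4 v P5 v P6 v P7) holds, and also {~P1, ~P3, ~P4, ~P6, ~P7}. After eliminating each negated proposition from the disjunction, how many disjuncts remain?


Original disjuncts (7): P1, P2, P3, P4, P5, P6, P7
Negated (eliminate): ~P1, ~P3, ~P4, ~P6, ~P7
Remaining disjuncts: P2, P5
Count = 7 - 5 = 2

2


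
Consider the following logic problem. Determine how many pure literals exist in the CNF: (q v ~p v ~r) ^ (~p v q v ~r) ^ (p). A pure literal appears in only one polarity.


Check each variable for pure literal status:
p: mixed (not pure)
q: pure positive
r: pure negative
Pure literal count = 2

2


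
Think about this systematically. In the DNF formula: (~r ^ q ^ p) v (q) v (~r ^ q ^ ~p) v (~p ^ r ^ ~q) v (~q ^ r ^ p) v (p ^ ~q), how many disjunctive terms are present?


A DNF formula is a disjunction of terms (conjunctions).
Terms are separated by v.
Counting the disjuncts: 6 terms.

6


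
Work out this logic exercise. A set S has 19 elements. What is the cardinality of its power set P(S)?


The power set of a set with n elements has 2^n elements.
|P(S)| = 2^19 = 524288

524288


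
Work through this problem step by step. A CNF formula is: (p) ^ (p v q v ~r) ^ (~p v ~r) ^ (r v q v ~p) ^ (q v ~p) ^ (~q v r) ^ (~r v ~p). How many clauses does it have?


A CNF formula is a conjunction of clauses.
Clauses are separated by ^.
Counting the conjuncts: 7 clauses.

7


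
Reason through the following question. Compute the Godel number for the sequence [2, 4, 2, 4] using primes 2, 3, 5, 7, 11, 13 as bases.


Encode each element as an exponent of the corresponding prime:
  2^2 = 4
  3^4 = 81
  5^2 = 25
  7^4 = 2401
Product = 4 * 81 * 25 * 2401 = 19448100

19448100


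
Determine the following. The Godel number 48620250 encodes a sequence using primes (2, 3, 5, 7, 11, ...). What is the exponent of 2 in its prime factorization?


Factorize 48620250 by dividing by 2 repeatedly.
Division steps: 2 divides 48620250 exactly 1 time(s).
Exponent of 2 = 1

1


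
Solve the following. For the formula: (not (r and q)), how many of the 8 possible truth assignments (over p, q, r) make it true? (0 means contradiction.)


Check all 8 assignments:
p=0, q=0, r=0: 1
p=0, q=0, r=1: 1
p=0, q=1, r=0: 1
p=0, q=1, r=1: 0
p=1, q=0, r=0: 1
p=1, q=0, r=1: 1
p=1, q=1, r=0: 1
p=1, q=1, r=1: 0
Count of True = 6

6


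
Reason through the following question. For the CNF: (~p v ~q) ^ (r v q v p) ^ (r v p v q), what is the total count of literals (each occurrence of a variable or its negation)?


Counting literals in each clause:
Clause 1: 2 literal(s)
Clause 2: 3 literal(s)
Clause 3: 3 literal(s)
Total = 8

8


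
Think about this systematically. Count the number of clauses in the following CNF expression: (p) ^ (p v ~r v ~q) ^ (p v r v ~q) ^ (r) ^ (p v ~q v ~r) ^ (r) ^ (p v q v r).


A CNF formula is a conjunction of clauses.
Clauses are separated by ^.
Counting the conjuncts: 7 clauses.

7


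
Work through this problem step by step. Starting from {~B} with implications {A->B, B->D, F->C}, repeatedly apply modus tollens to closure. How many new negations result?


Initial negated facts: {~B}
Apply modus tollens to closure:
  ~B and A->B  =>  ~A
Final negated: {~A, ~B}
New negations: {~A}
Count = 1

1


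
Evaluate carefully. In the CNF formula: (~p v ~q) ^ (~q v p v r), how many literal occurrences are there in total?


Counting literals in each clause:
Clause 1: 2 literal(s)
Clause 2: 3 literal(s)
Total = 5

5


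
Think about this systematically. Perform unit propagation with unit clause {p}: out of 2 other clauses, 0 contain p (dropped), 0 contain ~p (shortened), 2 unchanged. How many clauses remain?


Satisfied (removed): 0
Shortened (remain): 0
Unchanged (remain): 2
Remaining = 0 + 2 = 2

2


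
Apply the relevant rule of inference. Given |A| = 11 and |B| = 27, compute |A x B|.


The Cartesian product A x B contains all ordered pairs (a, b).
|A x B| = |A| * |B| = 11 * 27 = 297

297


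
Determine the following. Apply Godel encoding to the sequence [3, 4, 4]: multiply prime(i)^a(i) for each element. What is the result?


Encode each element as an exponent of the corresponding prime:
  2^3 = 8
  3^4 = 81
  5^4 = 625
Product = 8 * 81 * 625 = 405000

405000


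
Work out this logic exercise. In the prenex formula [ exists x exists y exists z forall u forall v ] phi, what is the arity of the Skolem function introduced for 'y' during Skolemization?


Quantifier prefix: exists x exists y exists z forall u forall v
'y' is existentially quantified at position 2.
No universal quantifiers precede it.
Skolem function arity = 0 (a Skolem constant)

0


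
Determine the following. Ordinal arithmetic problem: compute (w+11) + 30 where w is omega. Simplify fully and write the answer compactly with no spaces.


Compute (w+11) + 30.
Ordinal + is associative but NOT commutative; for finite n>0, n + w = w but w + n stays w+n.
By associativity: (w+11) + 30 = w + (11+30) = w+41.
Result = w+41

w+41


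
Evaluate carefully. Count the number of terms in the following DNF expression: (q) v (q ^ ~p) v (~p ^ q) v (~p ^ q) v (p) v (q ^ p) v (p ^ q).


A DNF formula is a disjunction of terms (conjunctions).
Terms are separated by v.
Counting the disjuncts: 7 terms.

7


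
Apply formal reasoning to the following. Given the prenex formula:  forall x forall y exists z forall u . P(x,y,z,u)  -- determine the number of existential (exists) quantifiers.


Quantifier prefix: forall x forall y exists z forall u
Mark each quantifier type:
  U U E U
Universal count = 3, Existential count = 1
Asked for existential (exists) quantifiers: 1

1


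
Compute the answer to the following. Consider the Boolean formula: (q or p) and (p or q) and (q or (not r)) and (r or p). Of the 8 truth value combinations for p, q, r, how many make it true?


Evaluate all 8 assignments for p, q, r:
p=0, q=0, r=0: 0
p=0, q=0, r=1: 0
p=0, q=1, r=0: 0
p=0, q=1, r=1: 1
p=1, q=0, r=0: 1
p=1, q=0, r=1: 0
p=1, q=1, r=0: 1
p=1, q=1, r=1: 1
Satisfying count = 4

4


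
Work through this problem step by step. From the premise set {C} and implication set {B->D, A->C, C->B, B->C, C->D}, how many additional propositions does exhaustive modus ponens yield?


Initial facts: {C}
Apply modus ponens to closure:
  C and C->B  =>  B
  C and C->D  =>  D
Final known: {B, C, D}
New propositions: {B, D}
Count = 2

2


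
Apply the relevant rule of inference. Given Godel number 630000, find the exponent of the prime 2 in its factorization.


Factorize 630000 by dividing by 2 repeatedly.
Division steps: 2 divides 630000 exactly 4 time(s).
Exponent of 2 = 4

4


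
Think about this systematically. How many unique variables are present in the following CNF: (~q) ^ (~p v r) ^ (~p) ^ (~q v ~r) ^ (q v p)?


Identify each variable that appears in the formula.
Variables found: p, q, r
Count = 3

3


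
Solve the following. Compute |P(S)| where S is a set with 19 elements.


The power set of a set with n elements has 2^n elements.
|P(S)| = 2^19 = 524288

524288


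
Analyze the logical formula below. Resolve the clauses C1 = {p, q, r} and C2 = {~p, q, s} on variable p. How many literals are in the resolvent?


Remove p from C1 and ~p from C2.
C1 remainder: {q, r}
C2 remainder: {q, s}
Union (resolvent): {q, r, s}
Resolvent has 3 literal(s).

3


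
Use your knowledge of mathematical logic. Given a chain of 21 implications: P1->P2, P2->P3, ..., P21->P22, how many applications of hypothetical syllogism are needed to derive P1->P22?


With 21 implications in a chain connecting 22 propositions:
P1->P2, P2->P3, ..., P21->P22
Steps needed = (number of implications) - 1 = 21 - 1 = 20

20


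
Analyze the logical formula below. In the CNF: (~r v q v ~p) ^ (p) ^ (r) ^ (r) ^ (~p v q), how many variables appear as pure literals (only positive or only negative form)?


Check each variable for pure literal status:
p: mixed (not pure)
q: pure positive
r: mixed (not pure)
Pure literal count = 1

1


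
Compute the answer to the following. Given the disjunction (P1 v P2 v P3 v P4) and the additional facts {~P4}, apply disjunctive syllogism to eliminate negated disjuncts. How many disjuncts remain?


Original disjuncts (4): P1, P2, P3, P4
Negated (eliminate): ~P4
Remaining disjuncts: P1, P2, P3
Count = 4 - 1 = 3

3


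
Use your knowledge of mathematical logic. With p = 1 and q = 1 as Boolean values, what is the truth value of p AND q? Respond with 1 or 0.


p = 1, q = 1
Operation: p AND q
Evaluate: 1 AND 1 = 1

1


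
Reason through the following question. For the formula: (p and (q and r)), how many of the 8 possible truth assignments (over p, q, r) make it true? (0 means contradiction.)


Check all 8 assignments:
p=0, q=0, r=0: 0
p=0, q=0, r=1: 0
p=0, q=1, r=0: 0
p=0, q=1, r=1: 0
p=1, q=0, r=0: 0
p=1, q=0, r=1: 0
p=1, q=1, r=0: 0
p=1, q=1, r=1: 1
Count of True = 1

1


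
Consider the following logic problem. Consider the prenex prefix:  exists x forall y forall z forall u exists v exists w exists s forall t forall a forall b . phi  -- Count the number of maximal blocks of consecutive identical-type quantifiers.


Quantifier-type sequence: E A A A E E E A A A  (A=forall, E=exists)
Group into maximal same-type runs:
  Ex1 | Ax3 | Ex3 | Ax3
Number of blocks = 4

4


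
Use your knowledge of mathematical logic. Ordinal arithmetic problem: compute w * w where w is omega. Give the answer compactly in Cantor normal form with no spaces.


Compute w * w.
Ordinal * is associative and left-distributive over +, but NOT commutative; for finite n>1, n*w = w but w*n stays w*n.
w * w = w^2 by definition.
Result = w^2

w^2


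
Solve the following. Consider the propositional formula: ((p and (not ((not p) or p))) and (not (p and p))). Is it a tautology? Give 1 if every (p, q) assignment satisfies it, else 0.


Check all 4 assignments:
p=0, q=0: 0
p=0, q=1: 0
p=1, q=0: 0
p=1, q=1: 0
Satisfying count = 0/4.
Tautology iff count = 4: no.

0


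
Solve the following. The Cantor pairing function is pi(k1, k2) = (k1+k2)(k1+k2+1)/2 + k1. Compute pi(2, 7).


k1 + k2 = 9
(k1+k2)(k1+k2+1)/2 = 9 * 10 / 2 = 45
pi = 45 + 2 = 47

47


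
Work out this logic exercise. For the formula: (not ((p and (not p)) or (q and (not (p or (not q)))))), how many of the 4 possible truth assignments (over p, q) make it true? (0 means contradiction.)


Check all 4 assignments:
p=0, q=0: 1
p=0, q=1: 0
p=1, q=0: 1
p=1, q=1: 1
Count of True = 3

3


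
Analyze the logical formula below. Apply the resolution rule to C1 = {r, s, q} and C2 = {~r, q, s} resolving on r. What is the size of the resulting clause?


Remove r from C1 and ~r from C2.
C1 remainder: {s, q}
C2 remainder: {q, s}
Union (resolvent): {q, s}
Resolvent has 2 literal(s).

2


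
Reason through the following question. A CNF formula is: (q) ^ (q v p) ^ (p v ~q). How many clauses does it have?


A CNF formula is a conjunction of clauses.
Clauses are separated by ^.
Counting the conjuncts: 3 clauses.

3


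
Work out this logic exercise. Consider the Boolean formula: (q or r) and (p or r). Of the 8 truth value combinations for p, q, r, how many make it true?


Evaluate all 8 assignments for p, q, r:
p=0, q=0, r=0: 0
p=0, q=0, r=1: 1
p=0, q=1, r=0: 0
p=0, q=1, r=1: 1
p=1, q=0, r=0: 0
p=1, q=0, r=1: 1
p=1, q=1, r=0: 1
p=1, q=1, r=1: 1
Satisfying count = 5

5


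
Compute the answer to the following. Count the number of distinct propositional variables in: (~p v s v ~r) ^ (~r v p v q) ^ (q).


Identify each variable that appears in the formula.
Variables found: p, q, r, s
Count = 4

4


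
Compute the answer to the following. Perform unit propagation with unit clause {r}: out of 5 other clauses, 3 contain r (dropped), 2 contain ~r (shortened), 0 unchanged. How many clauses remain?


Satisfied (removed): 3
Shortened (remain): 2
Unchanged (remain): 0
Remaining = 2 + 0 = 2

2


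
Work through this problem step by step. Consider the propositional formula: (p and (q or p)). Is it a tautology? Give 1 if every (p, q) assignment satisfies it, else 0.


Check all 4 assignments:
p=0, q=0: 0
p=0, q=1: 0
p=1, q=0: 1
p=1, q=1: 1
Satisfying count = 2/4.
Tautology iff count = 4: no.

0


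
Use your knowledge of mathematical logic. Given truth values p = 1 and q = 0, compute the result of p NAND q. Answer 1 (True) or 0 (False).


p = 1, q = 0
Operation: p NAND q
Evaluate: 1 NAND 0 = 1

1


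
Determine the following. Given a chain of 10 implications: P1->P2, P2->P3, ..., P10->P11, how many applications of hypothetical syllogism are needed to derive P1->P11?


With 10 implications in a chain connecting 11 propositions:
P1->P2, P2->P3, ..., P10->P11
Steps needed = (number of implications) - 1 = 10 - 1 = 9

9


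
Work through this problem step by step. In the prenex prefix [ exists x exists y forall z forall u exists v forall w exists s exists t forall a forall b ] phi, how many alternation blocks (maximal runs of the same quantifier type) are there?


Quantifier-type sequence: E E A A E A E E A A  (A=forall, E=exists)
Group into maximal same-type runs:
  Ex2 | Ax2 | Ex1 | Ax1 | Ex2 | Ax2
Number of blocks = 6

6


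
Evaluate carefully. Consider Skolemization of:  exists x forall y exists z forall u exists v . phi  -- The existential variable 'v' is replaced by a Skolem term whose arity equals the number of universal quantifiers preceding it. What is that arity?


Quantifier prefix: exists x forall y exists z forall u exists v
'v' is existentially quantified at position 5.
Universal variables preceding it: y, u
Skolem function arity = 2

2


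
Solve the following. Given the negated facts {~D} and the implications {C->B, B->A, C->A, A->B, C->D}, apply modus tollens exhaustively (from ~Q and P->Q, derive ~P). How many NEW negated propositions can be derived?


Initial negated facts: {~D}
Apply modus tollens to closure:
  ~D and C->D  =>  ~C
Final negated: {~C, ~D}
New negations: {~C}
Count = 1

1
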